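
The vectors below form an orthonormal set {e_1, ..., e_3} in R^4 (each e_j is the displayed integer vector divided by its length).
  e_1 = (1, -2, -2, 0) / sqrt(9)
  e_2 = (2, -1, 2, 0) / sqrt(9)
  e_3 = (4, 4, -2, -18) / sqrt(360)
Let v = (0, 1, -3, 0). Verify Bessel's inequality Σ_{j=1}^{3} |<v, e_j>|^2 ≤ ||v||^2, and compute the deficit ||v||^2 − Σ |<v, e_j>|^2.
Σ |<v, e_j>|^2 = 15/2; ||v||^2 = 10; deficit = 5/2

Write each e_j = u_j / sqrt(<u_j, u_j>) where u_j is the displayed integer vector. Then <v, e_j> = <v, u_j> / sqrt(<u_j, u_j>), so |<v, e_j>|^2 = <v, u_j>^2 / <u_j, u_j>.
Coefficients: <v, e_1> = 4/sqrt(9), <v, e_2> = -7/sqrt(9), <v, e_3> = 10/sqrt(360).
Square and sum: Σ |<v, e_j>|^2 = 15/2.
Compute ||v||^2 = v·v = 10.
Deficit = 10 − 15/2 = 5/2 ≥ 0, confirming Bessel's inequality. (The deficit equals ||v − Σ <v,e_j> e_j||^2, the squared distance from v to span{e_j}.)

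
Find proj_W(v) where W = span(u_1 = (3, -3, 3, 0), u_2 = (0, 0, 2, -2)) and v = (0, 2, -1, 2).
proj_W(v) = (-3/5, 3/5, -9/5, 6/5)

Set up U = [u_1 | ... | u_2] ∈ R^(4×2). The projector onto W = col(U) is P = U (U^T U)^(-1) U^T.
Compute U^T U =
  [27, 6]
  [6, 8],
and U^T v = (-9, -6).
Solve U^T U · c = U^T v for the coefficients: c = (-1/5, -3/5). The projection is proj_W(v) = U c.
Check: (v - proj_W(v)) · u_1 = 0  (should be 0).
Check: (v - proj_W(v)) · u_2 = 0  (should be 0).
Result: proj_W(v) = (-3/5, 3/5, -9/5, 6/5).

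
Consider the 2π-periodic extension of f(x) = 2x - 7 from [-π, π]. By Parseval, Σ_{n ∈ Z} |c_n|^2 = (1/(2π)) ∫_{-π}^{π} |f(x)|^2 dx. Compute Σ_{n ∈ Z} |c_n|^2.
Σ |c_n|^2 = 4π^2/3 + 49

Expand and integrate term by term over [-π, π]:
  ∫ (2x)^2 dx = 4·(2π^3/3); ∫ 2·2·(-7)·x dx = 0 (odd integrand); ∫ (-7)^2 dx = 49·2π.
So (1/(2π)) ∫_{-π}^{π} (2x - 7)^2 dx = 4π^2/3 + 49 = 4π^2/3 + 49.
Parseval ⇒ Σ |c_n|^2 = 4π^2/3 + 49.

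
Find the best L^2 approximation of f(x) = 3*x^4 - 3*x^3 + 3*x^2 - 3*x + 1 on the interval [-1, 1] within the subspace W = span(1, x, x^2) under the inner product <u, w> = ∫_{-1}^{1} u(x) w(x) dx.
g(x) = 39*x^2/7 - 24*x/5 + 26/35

The best approximation g ∈ W is the orthogonal projection of f onto W. Writing g = a_0 + a_1 x + a_2 x^2, the coefficients solve the normal equations G · a = b where
  G_{ij} = <φ_i, φ_j> and b_i = <f, φ_i>, with φ_0 = 1, φ_1 = x, φ_2 = x^2.
G =
  [2, 0, 2/3]
  [0, 2/3, 0]
  [2/3, 0, 2/5],
b = (26/5, -16/5, 286/105).
Solving gives a_0 = 26/35, a_1 = -24/5, a_2 = 39/7, so
  g(x) = 39*x^2/7 - 24*x/5 + 26/35.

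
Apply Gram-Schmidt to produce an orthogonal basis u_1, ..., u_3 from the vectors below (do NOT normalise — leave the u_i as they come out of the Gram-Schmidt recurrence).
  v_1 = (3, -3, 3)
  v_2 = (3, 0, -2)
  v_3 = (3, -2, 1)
Orthogonal basis:
  u_1 = (3, -3, 3)
  u_2 = (8/3, 1/3, -7/3)
  u_3 = (-1/19, -5/38, -3/38)

Apply the Gram-Schmidt recurrence
  u_1 = v_1
  u_i = v_i − Σ_{j<i} ((v_i · u_j) / (u_j · u_j)) · u_j.

Step by step this gives:
  u_1 = (3, -3, 3)
  u_2 = (8/3, 1/3, -7/3)
  u_3 = (-1/19, -5/38, -3/38)

Orthogonality check:
  u_2 · u_1 = 0 (should be 0)
  u_3 · u_1 = 0 (should be 0)
  u_3 · u_2 = 0 (should be 0)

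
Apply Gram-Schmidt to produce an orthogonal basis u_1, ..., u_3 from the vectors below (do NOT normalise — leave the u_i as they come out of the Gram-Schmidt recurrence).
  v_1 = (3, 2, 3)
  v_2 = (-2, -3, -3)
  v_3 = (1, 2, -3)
Orthogonal basis:
  u_1 = (3, 2, 3)
  u_2 = (19/22, -12/11, -3/22)
  u_3 = (72/43, 72/43, -120/43)

Apply the Gram-Schmidt recurrence
  u_1 = v_1
  u_i = v_i − Σ_{j<i} ((v_i · u_j) / (u_j · u_j)) · u_j.

Step by step this gives:
  u_1 = (3, 2, 3)
  u_2 = (19/22, -12/11, -3/22)
  u_3 = (72/43, 72/43, -120/43)

Orthogonality check:
  u_2 · u_1 = 0 (should be 0)
  u_3 · u_1 = 0 (should be 0)
  u_3 · u_2 = 0 (should be 0)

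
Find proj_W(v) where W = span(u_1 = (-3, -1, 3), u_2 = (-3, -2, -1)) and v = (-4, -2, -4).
proj_W(v) = (-348/101, -298/101, -380/101)

Set up U = [u_1 | ... | u_2] ∈ R^(3×2). The projector onto W = col(U) is P = U (U^T U)^(-1) U^T.
Compute U^T U =
  [19, 8]
  [8, 14],
and U^T v = (2, 20).
Solve U^T U · c = U^T v for the coefficients: c = (-66/101, 182/101). The projection is proj_W(v) = U c.
Check: (v - proj_W(v)) · u_1 = 0  (should be 0).
Check: (v - proj_W(v)) · u_2 = 0  (should be 0).
Result: proj_W(v) = (-348/101, -298/101, -380/101).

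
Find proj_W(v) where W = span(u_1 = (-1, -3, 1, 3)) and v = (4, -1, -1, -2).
proj_W(v) = (2/5, 6/5, -2/5, -6/5)

Set up U = [u_1 | ... | u_1] ∈ R^(4×1). The projector onto W = col(U) is P = U (U^T U)^(-1) U^T.
Compute U^T U =
  [20],
and U^T v = (-8).
Solve U^T U · c = U^T v for the coefficients: c = (-2/5). The projection is proj_W(v) = U c.
Check: (v - proj_W(v)) · u_1 = 0  (should be 0).
Result: proj_W(v) = (2/5, 6/5, -2/5, -6/5).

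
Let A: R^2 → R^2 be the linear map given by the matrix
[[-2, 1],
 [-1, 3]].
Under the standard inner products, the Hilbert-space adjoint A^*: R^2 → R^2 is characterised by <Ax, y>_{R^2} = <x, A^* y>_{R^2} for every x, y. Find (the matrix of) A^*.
A^* = A^T =
[[-2, -1],
 [1, 3]]

For real matrices with standard dot products, the defining identity <Ax, y> = <x, A^* y> gives (Ax)^T y = x^T (A^*) y, i.e. x^T A^T y = x^T (A^*) y. Since this holds for all x, y, we must have A^* = A^T. Therefore
A^* =
[[-2, -1],
 [1, 3]].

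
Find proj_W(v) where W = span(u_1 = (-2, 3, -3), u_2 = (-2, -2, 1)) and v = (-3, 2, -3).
proj_W(v) = (-534/173, 386/173, -469/173)

Set up U = [u_1 | ... | u_2] ∈ R^(3×2). The projector onto W = col(U) is P = U (U^T U)^(-1) U^T.
Compute U^T U =
  [22, -5]
  [-5, 9],
and U^T v = (21, -1).
Solve U^T U · c = U^T v for the coefficients: c = (184/173, 83/173). The projection is proj_W(v) = U c.
Check: (v - proj_W(v)) · u_1 = 0  (should be 0).
Check: (v - proj_W(v)) · u_2 = 0  (should be 0).
Result: proj_W(v) = (-534/173, 386/173, -469/173).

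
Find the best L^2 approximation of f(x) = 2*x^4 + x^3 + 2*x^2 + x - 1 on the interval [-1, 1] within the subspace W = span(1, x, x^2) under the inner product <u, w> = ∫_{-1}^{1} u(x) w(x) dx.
g(x) = 26*x^2/7 + 8*x/5 - 41/35

The best approximation g ∈ W is the orthogonal projection of f onto W. Writing g = a_0 + a_1 x + a_2 x^2, the coefficients solve the normal equations G · a = b where
  G_{ij} = <φ_i, φ_j> and b_i = <f, φ_i>, with φ_0 = 1, φ_1 = x, φ_2 = x^2.
G =
  [2, 0, 2/3]
  [0, 2/3, 0]
  [2/3, 0, 2/5],
b = (2/15, 16/15, 74/105).
Solving gives a_0 = -41/35, a_1 = 8/5, a_2 = 26/7, so
  g(x) = 26*x^2/7 + 8*x/5 - 41/35.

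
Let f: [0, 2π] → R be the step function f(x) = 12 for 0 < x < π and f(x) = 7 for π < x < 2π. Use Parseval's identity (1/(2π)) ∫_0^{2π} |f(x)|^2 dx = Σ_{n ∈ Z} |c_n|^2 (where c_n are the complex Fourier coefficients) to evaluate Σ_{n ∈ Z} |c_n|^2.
Σ |c_n|^2 = 193/2

Parseval equates the L^2 energy of f (normalised by 1/(2π)) with the ℓ^2 sum of its Fourier coefficients: (1/(2π)) ∫_0^{2π} |f|^2 = Σ |c_n|^2.
Compute the left side: (1/(2π)) [∫_0^π 12^2 dx + ∫_π^{2π} 7^2 dx] = (1/(2π)) · (144π + 49π) = (144 + 49)/2 = 193/2.
So Σ_{n ∈ Z} |c_n|^2 = 193/2.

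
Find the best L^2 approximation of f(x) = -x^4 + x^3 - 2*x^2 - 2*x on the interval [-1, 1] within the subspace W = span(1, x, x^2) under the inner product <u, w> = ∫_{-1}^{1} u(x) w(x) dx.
g(x) = -20*x^2/7 - 7*x/5 + 3/35

The best approximation g ∈ W is the orthogonal projection of f onto W. Writing g = a_0 + a_1 x + a_2 x^2, the coefficients solve the normal equations G · a = b where
  G_{ij} = <φ_i, φ_j> and b_i = <f, φ_i>, with φ_0 = 1, φ_1 = x, φ_2 = x^2.
G =
  [2, 0, 2/3]
  [0, 2/3, 0]
  [2/3, 0, 2/5],
b = (-26/15, -14/15, -38/35).
Solving gives a_0 = 3/35, a_1 = -7/5, a_2 = -20/7, so
  g(x) = -20*x^2/7 - 7*x/5 + 3/35.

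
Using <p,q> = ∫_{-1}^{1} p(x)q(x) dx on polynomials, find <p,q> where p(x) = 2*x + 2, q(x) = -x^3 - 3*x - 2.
<p,q> = -64/5

Expand the product: p(x)·q(x) = -2*x^4 - 2*x^3 - 6*x^2 - 10*x - 4.
∫_{-1}^{1} of each monomial x^k gives [2/(k+1) if k even, 0 if k odd]. Integrating term-by-term (or equivalently evaluating the antiderivative F(x) = -2*x^5/5 - x^4/2 - 2*x^3 - 5*x^2 - 4*x at the endpoints):
  F(1) − F(−1) = -119/10 − (9/10) = -64/5.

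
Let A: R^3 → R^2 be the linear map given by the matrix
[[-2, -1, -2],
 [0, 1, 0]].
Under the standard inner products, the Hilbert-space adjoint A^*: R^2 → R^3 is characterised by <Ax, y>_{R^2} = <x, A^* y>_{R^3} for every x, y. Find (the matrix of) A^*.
A^* = A^T =
[[-2, 0],
 [-1, 1],
 [-2, 0]]

For real matrices with standard dot products, the defining identity <Ax, y> = <x, A^* y> gives (Ax)^T y = x^T (A^*) y, i.e. x^T A^T y = x^T (A^*) y. Since this holds for all x, y, we must have A^* = A^T. Therefore
A^* =
[[-2, 0],
 [-1, 1],
 [-2, 0]].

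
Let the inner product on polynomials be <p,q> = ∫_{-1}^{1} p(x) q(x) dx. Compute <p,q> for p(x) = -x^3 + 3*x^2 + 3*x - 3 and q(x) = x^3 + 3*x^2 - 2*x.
<p,q> = -164/35

Expand the product: p(x)·q(x) = -x^6 + 14*x^4 - 15*x^2 + 6*x.
∫_{-1}^{1} of each monomial x^k gives [2/(k+1) if k even, 0 if k odd]. Integrating term-by-term (or equivalently evaluating the antiderivative F(x) = -x^7/7 + 14*x^5/5 - 5*x^3 + 3*x^2 at the endpoints):
  F(1) − F(−1) = 23/35 − (187/35) = -164/35.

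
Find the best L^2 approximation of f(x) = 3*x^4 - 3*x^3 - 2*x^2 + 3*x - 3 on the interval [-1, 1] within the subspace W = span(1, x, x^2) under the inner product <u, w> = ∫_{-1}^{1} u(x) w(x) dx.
g(x) = 4*x^2/7 + 6*x/5 - 114/35

The best approximation g ∈ W is the orthogonal projection of f onto W. Writing g = a_0 + a_1 x + a_2 x^2, the coefficients solve the normal equations G · a = b where
  G_{ij} = <φ_i, φ_j> and b_i = <f, φ_i>, with φ_0 = 1, φ_1 = x, φ_2 = x^2.
G =
  [2, 0, 2/3]
  [0, 2/3, 0]
  [2/3, 0, 2/5],
b = (-92/15, 4/5, -68/35).
Solving gives a_0 = -114/35, a_1 = 6/5, a_2 = 4/7, so
  g(x) = 4*x^2/7 + 6*x/5 - 114/35.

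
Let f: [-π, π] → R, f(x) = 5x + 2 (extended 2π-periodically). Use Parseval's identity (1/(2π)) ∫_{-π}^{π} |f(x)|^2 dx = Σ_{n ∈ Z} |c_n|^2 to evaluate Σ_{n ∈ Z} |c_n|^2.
Σ |c_n|^2 = 25π^2/3 + 4

Expand and integrate term by term over [-π, π]:
  ∫ (5x)^2 dx = 25·(2π^3/3); ∫ 2·5·(2)·x dx = 0 (odd integrand); ∫ 2^2 dx = 4·2π.
So (1/(2π)) ∫_{-π}^{π} (5x + 2)^2 dx = 25π^2/3 + 4 = 25π^2/3 + 4.
Parseval ⇒ Σ |c_n|^2 = 25π^2/3 + 4.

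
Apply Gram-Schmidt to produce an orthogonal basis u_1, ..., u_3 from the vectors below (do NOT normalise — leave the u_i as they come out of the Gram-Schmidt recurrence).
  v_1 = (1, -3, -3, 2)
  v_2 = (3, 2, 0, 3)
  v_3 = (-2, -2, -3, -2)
Orthogonal basis:
  u_1 = (1, -3, -3, 2)
  u_2 = (66/23, 55/23, 9/23, 63/23)
  u_3 = (-55/497, 534/497, -753/497, -43/71)

Apply the Gram-Schmidt recurrence
  u_1 = v_1
  u_i = v_i − Σ_{j<i} ((v_i · u_j) / (u_j · u_j)) · u_j.

Step by step this gives:
  u_1 = (1, -3, -3, 2)
  u_2 = (66/23, 55/23, 9/23, 63/23)
  u_3 = (-55/497, 534/497, -753/497, -43/71)

Orthogonality check:
  u_2 · u_1 = 0 (should be 0)
  u_3 · u_1 = 0 (should be 0)
  u_3 · u_2 = 0 (should be 0)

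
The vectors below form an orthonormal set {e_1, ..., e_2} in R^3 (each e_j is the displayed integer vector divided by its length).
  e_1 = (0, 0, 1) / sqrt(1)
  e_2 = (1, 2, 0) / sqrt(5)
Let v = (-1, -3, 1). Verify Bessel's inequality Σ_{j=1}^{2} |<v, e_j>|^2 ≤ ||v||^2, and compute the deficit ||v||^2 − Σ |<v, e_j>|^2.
Σ |<v, e_j>|^2 = 54/5; ||v||^2 = 11; deficit = 1/5

Write each e_j = u_j / sqrt(<u_j, u_j>) where u_j is the displayed integer vector. Then <v, e_j> = <v, u_j> / sqrt(<u_j, u_j>), so |<v, e_j>|^2 = <v, u_j>^2 / <u_j, u_j>.
Coefficients: <v, e_1> = 1/sqrt(1), <v, e_2> = -7/sqrt(5).
Square and sum: Σ |<v, e_j>|^2 = 54/5.
Compute ||v||^2 = v·v = 11.
Deficit = 11 − 54/5 = 1/5 ≥ 0, confirming Bessel's inequality. (The deficit equals ||v − Σ <v,e_j> e_j||^2, the squared distance from v to span{e_j}.)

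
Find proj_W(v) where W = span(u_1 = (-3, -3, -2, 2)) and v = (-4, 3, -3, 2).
proj_W(v) = (-3/2, -3/2, -1, 1)

Set up U = [u_1 | ... | u_1] ∈ R^(4×1). The projector onto W = col(U) is P = U (U^T U)^(-1) U^T.
Compute U^T U =
  [26],
and U^T v = (13).
Solve U^T U · c = U^T v for the coefficients: c = (1/2). The projection is proj_W(v) = U c.
Check: (v - proj_W(v)) · u_1 = 0  (should be 0).
Result: proj_W(v) = (-3/2, -3/2, -1, 1).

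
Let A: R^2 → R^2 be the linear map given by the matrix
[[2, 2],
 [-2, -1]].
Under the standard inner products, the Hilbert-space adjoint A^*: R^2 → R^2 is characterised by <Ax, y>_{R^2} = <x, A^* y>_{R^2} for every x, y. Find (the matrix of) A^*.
A^* = A^T =
[[2, -2],
 [2, -1]]

For real matrices with standard dot products, the defining identity <Ax, y> = <x, A^* y> gives (Ax)^T y = x^T (A^*) y, i.e. x^T A^T y = x^T (A^*) y. Since this holds for all x, y, we must have A^* = A^T. Therefore
A^* =
[[2, -2],
 [2, -1]].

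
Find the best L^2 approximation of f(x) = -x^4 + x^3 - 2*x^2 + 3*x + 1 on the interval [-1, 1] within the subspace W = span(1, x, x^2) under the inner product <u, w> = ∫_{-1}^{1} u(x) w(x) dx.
g(x) = -20*x^2/7 + 18*x/5 + 38/35

The best approximation g ∈ W is the orthogonal projection of f onto W. Writing g = a_0 + a_1 x + a_2 x^2, the coefficients solve the normal equations G · a = b where
  G_{ij} = <φ_i, φ_j> and b_i = <f, φ_i>, with φ_0 = 1, φ_1 = x, φ_2 = x^2.
G =
  [2, 0, 2/3]
  [0, 2/3, 0]
  [2/3, 0, 2/5],
b = (4/15, 12/5, -44/105).
Solving gives a_0 = 38/35, a_1 = 18/5, a_2 = -20/7, so
  g(x) = -20*x^2/7 + 18*x/5 + 38/35.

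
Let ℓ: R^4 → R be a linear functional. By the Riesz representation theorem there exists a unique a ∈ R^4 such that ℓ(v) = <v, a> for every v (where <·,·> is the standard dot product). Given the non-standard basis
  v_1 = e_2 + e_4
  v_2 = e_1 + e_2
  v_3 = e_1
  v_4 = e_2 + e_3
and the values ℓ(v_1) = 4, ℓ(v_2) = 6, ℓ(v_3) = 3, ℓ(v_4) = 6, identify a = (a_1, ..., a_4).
a = (3, 3, 3, 1)

Write a = (a_1, ..., a_4) in the standard basis. For each basis vector v_i, ℓ(v_i) = <v_i, a> is a linear equation in the a_j's. Collect the n equations into a matrix system V a = ℓ, where row i of V is v_i (expressed in the standard basis). Since V is invertible (lower-triangular with 1s on the diagonal, up to permutation), solve by back-substitution:
  V =
[[0, 1, 0, 1],
 [1, 1, 0, 0],
 [1, 0, 0, 0],
 [0, 1, 1, 0]]
  V a = (4, 6, 3, 6)
Solving gives a = (3, 3, 3, 1).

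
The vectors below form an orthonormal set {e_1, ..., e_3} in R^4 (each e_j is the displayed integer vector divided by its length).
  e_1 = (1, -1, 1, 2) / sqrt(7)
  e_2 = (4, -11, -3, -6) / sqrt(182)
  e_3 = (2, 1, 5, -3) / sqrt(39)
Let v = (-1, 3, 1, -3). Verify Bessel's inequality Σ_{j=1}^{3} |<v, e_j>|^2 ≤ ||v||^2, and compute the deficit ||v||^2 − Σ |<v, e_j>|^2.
Σ |<v, e_j>|^2 = 20; ||v||^2 = 20; deficit = 0

Write each e_j = u_j / sqrt(<u_j, u_j>) where u_j is the displayed integer vector. Then <v, e_j> = <v, u_j> / sqrt(<u_j, u_j>), so |<v, e_j>|^2 = <v, u_j>^2 / <u_j, u_j>.
Coefficients: <v, e_1> = -9/sqrt(7), <v, e_2> = -22/sqrt(182), <v, e_3> = 15/sqrt(39).
Square and sum: Σ |<v, e_j>|^2 = 20.
Compute ||v||^2 = v·v = 20.
Deficit = 20 − 20 = 0 ≥ 0, confirming Bessel's inequality. (The deficit equals ||v − Σ <v,e_j> e_j||^2, the squared distance from v to span{e_j}.)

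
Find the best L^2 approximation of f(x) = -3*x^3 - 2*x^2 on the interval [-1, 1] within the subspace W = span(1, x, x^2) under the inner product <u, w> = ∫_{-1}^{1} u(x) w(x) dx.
g(x) = -2*x^2 - 9*x/5

The best approximation g ∈ W is the orthogonal projection of f onto W. Writing g = a_0 + a_1 x + a_2 x^2, the coefficients solve the normal equations G · a = b where
  G_{ij} = <φ_i, φ_j> and b_i = <f, φ_i>, with φ_0 = 1, φ_1 = x, φ_2 = x^2.
G =
  [2, 0, 2/3]
  [0, 2/3, 0]
  [2/3, 0, 2/5],
b = (-4/3, -6/5, -4/5).
Solving gives a_0 = 0, a_1 = -9/5, a_2 = -2, so
  g(x) = -2*x^2 - 9*x/5.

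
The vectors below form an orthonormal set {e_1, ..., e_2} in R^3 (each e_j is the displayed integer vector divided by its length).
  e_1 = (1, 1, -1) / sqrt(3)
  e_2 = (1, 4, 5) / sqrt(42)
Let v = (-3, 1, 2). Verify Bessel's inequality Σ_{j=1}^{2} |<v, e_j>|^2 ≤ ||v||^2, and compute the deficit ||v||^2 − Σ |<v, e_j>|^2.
Σ |<v, e_j>|^2 = 115/14; ||v||^2 = 14; deficit = 81/14

Write each e_j = u_j / sqrt(<u_j, u_j>) where u_j is the displayed integer vector. Then <v, e_j> = <v, u_j> / sqrt(<u_j, u_j>), so |<v, e_j>|^2 = <v, u_j>^2 / <u_j, u_j>.
Coefficients: <v, e_1> = -4/sqrt(3), <v, e_2> = 11/sqrt(42).
Square and sum: Σ |<v, e_j>|^2 = 115/14.
Compute ||v||^2 = v·v = 14.
Deficit = 14 − 115/14 = 81/14 ≥ 0, confirming Bessel's inequality. (The deficit equals ||v − Σ <v,e_j> e_j||^2, the squared distance from v to span{e_j}.)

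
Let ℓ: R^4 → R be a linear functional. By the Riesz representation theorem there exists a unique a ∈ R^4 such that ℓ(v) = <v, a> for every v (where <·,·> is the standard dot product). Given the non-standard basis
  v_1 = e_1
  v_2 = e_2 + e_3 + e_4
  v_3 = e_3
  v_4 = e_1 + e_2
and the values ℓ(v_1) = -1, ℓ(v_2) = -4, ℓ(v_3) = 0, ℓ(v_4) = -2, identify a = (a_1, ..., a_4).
a = (-1, -1, 0, -3)

Write a = (a_1, ..., a_4) in the standard basis. For each basis vector v_i, ℓ(v_i) = <v_i, a> is a linear equation in the a_j's. Collect the n equations into a matrix system V a = ℓ, where row i of V is v_i (expressed in the standard basis). Since V is invertible (lower-triangular with 1s on the diagonal, up to permutation), solve by back-substitution:
  V =
[[1, 0, 0, 0],
 [0, 1, 1, 1],
 [0, 0, 1, 0],
 [1, 1, 0, 0]]
  V a = (-1, -4, 0, -2)
Solving gives a = (-1, -1, 0, -3).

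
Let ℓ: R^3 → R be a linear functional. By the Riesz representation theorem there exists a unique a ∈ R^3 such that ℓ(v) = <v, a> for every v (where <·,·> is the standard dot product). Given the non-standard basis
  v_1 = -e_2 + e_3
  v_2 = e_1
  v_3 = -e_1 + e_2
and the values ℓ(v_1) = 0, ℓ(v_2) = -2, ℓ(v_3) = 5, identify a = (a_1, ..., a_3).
a = (-2, 3, 3)

Write a = (a_1, ..., a_3) in the standard basis. For each basis vector v_i, ℓ(v_i) = <v_i, a> is a linear equation in the a_j's. Collect the n equations into a matrix system V a = ℓ, where row i of V is v_i (expressed in the standard basis). Since V is invertible (lower-triangular with 1s on the diagonal, up to permutation), solve by back-substitution:
  V =
[[0, -1, 1],
 [1, 0, 0],
 [-1, 1, 0]]
  V a = (0, -2, 5)
Solving gives a = (-2, 3, 3).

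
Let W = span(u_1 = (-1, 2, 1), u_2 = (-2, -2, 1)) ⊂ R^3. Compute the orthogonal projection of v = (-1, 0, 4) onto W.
proj_W(v) = (-133/53, 20/53, 92/53)

Set up U = [u_1 | ... | u_2] ∈ R^(3×2). The projector onto W = col(U) is P = U (U^T U)^(-1) U^T.
Compute U^T U =
  [6, -1]
  [-1, 9],
and U^T v = (5, 6).
Solve U^T U · c = U^T v for the coefficients: c = (51/53, 41/53). The projection is proj_W(v) = U c.
Check: (v - proj_W(v)) · u_1 = 0  (should be 0).
Check: (v - proj_W(v)) · u_2 = 0  (should be 0).
Result: proj_W(v) = (-133/53, 20/53, 92/53).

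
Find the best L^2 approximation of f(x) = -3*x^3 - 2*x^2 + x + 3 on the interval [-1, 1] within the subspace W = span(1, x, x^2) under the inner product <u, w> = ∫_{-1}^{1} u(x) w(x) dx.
g(x) = -2*x^2 - 4*x/5 + 3

The best approximation g ∈ W is the orthogonal projection of f onto W. Writing g = a_0 + a_1 x + a_2 x^2, the coefficients solve the normal equations G · a = b where
  G_{ij} = <φ_i, φ_j> and b_i = <f, φ_i>, with φ_0 = 1, φ_1 = x, φ_2 = x^2.
G =
  [2, 0, 2/3]
  [0, 2/3, 0]
  [2/3, 0, 2/5],
b = (14/3, -8/15, 6/5).
Solving gives a_0 = 3, a_1 = -4/5, a_2 = -2, so
  g(x) = -2*x^2 - 4*x/5 + 3.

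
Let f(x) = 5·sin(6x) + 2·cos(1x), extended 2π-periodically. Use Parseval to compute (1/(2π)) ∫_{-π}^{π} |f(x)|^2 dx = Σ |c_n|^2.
Σ |c_n|^2 = 29/2

Expand |f|^2 and use orthogonality of {sin(nx), cos(mx)} on [-π, π]:
  ∫_{-π}^{π} sin(nx)^2 dx = π, ∫ cos(mx)^2 dx = π, and cross terms integrate to 0.
So ∫_{-π}^{π} f(x)^2 dx = 5^2 · π + 2^2 · π = (25 + 4)π.
Divide by 2π: (25 + 4)/2 = 29/2.
By Parseval, this equals Σ |c_n|^2.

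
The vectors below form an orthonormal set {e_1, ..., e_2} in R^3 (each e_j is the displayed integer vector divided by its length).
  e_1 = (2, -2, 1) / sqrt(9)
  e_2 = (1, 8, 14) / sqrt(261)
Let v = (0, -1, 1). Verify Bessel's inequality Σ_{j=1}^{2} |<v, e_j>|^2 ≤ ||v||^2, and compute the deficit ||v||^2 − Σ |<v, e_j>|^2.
Σ |<v, e_j>|^2 = 33/29; ||v||^2 = 2; deficit = 25/29

Write each e_j = u_j / sqrt(<u_j, u_j>) where u_j is the displayed integer vector. Then <v, e_j> = <v, u_j> / sqrt(<u_j, u_j>), so |<v, e_j>|^2 = <v, u_j>^2 / <u_j, u_j>.
Coefficients: <v, e_1> = 3/sqrt(9), <v, e_2> = 6/sqrt(261).
Square and sum: Σ |<v, e_j>|^2 = 33/29.
Compute ||v||^2 = v·v = 2.
Deficit = 2 − 33/29 = 25/29 ≥ 0, confirming Bessel's inequality. (The deficit equals ||v − Σ <v,e_j> e_j||^2, the squared distance from v to span{e_j}.)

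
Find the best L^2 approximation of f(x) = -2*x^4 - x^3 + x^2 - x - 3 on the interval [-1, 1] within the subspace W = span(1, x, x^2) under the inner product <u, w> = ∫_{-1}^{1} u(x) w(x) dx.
g(x) = -5*x^2/7 - 8*x/5 - 99/35

The best approximation g ∈ W is the orthogonal projection of f onto W. Writing g = a_0 + a_1 x + a_2 x^2, the coefficients solve the normal equations G · a = b where
  G_{ij} = <φ_i, φ_j> and b_i = <f, φ_i>, with φ_0 = 1, φ_1 = x, φ_2 = x^2.
G =
  [2, 0, 2/3]
  [0, 2/3, 0]
  [2/3, 0, 2/5],
b = (-92/15, -16/15, -76/35).
Solving gives a_0 = -99/35, a_1 = -8/5, a_2 = -5/7, so
  g(x) = -5*x^2/7 - 8*x/5 - 99/35.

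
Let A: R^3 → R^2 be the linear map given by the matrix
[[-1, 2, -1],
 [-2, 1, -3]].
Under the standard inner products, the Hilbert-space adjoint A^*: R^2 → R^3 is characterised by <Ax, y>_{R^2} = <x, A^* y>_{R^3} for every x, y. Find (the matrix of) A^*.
A^* = A^T =
[[-1, -2],
 [2, 1],
 [-1, -3]]

For real matrices with standard dot products, the defining identity <Ax, y> = <x, A^* y> gives (Ax)^T y = x^T (A^*) y, i.e. x^T A^T y = x^T (A^*) y. Since this holds for all x, y, we must have A^* = A^T. Therefore
A^* =
[[-1, -2],
 [2, 1],
 [-1, -3]].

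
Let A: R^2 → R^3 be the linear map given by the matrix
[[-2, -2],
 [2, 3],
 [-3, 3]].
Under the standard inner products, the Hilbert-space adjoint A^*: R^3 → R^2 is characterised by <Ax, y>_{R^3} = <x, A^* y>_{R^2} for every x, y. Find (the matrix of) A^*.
A^* = A^T =
[[-2, 2, -3],
 [-2, 3, 3]]

For real matrices with standard dot products, the defining identity <Ax, y> = <x, A^* y> gives (Ax)^T y = x^T (A^*) y, i.e. x^T A^T y = x^T (A^*) y. Since this holds for all x, y, we must have A^* = A^T. Therefore
A^* =
[[-2, 2, -3],
 [-2, 3, 3]].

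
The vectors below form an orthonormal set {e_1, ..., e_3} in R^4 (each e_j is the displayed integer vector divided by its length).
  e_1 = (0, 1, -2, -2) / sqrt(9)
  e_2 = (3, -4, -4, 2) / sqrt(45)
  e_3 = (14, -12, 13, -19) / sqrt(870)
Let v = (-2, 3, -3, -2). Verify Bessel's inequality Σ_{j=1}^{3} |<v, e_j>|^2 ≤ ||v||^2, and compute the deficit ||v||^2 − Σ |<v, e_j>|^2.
Σ |<v, e_j>|^2 = 4499/174; ||v||^2 = 26; deficit = 25/174

Write each e_j = u_j / sqrt(<u_j, u_j>) where u_j is the displayed integer vector. Then <v, e_j> = <v, u_j> / sqrt(<u_j, u_j>), so |<v, e_j>|^2 = <v, u_j>^2 / <u_j, u_j>.
Coefficients: <v, e_1> = 13/sqrt(9), <v, e_2> = -10/sqrt(45), <v, e_3> = -65/sqrt(870).
Square and sum: Σ |<v, e_j>|^2 = 4499/174.
Compute ||v||^2 = v·v = 26.
Deficit = 26 − 4499/174 = 25/174 ≥ 0, confirming Bessel's inequality. (The deficit equals ||v − Σ <v,e_j> e_j||^2, the squared distance from v to span{e_j}.)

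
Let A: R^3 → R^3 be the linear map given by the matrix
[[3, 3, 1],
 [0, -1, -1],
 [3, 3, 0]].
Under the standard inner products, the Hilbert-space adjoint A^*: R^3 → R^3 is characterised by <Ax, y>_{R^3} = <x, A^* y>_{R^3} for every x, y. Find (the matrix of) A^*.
A^* = A^T =
[[3, 0, 3],
 [3, -1, 3],
 [1, -1, 0]]

For real matrices with standard dot products, the defining identity <Ax, y> = <x, A^* y> gives (Ax)^T y = x^T (A^*) y, i.e. x^T A^T y = x^T (A^*) y. Since this holds for all x, y, we must have A^* = A^T. Therefore
A^* =
[[3, 0, 3],
 [3, -1, 3],
 [1, -1, 0]].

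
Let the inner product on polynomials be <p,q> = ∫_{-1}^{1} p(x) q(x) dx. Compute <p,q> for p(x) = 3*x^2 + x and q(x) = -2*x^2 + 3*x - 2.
<p,q> = -22/5

Expand the product: p(x)·q(x) = -6*x^4 + 7*x^3 - 3*x^2 - 2*x.
∫_{-1}^{1} of each monomial x^k gives [2/(k+1) if k even, 0 if k odd]. Integrating term-by-term (or equivalently evaluating the antiderivative F(x) = -6*x^5/5 + 7*x^4/4 - x^3 - x^2 at the endpoints):
  F(1) − F(−1) = -29/20 − (59/20) = -22/5.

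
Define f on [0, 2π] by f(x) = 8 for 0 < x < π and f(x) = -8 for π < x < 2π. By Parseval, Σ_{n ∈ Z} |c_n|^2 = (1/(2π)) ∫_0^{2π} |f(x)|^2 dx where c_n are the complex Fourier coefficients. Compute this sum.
Σ |c_n|^2 = 64

Parseval equates the L^2 energy of f (normalised by 1/(2π)) with the ℓ^2 sum of its Fourier coefficients: (1/(2π)) ∫_0^{2π} |f|^2 = Σ |c_n|^2.
Compute the left side: (1/(2π)) [∫_0^π 8^2 dx + ∫_π^{2π} (-8)^2 dx] = (1/(2π)) · (64π + 64π) = (64 + 64)/2 = 64.
So Σ_{n ∈ Z} |c_n|^2 = 64.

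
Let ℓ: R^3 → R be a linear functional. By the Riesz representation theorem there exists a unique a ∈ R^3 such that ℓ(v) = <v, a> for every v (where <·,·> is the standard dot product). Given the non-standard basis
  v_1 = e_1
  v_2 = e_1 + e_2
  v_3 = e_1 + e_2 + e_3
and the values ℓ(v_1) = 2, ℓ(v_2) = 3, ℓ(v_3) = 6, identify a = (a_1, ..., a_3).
a = (2, 1, 3)

Write a = (a_1, ..., a_3) in the standard basis. For each basis vector v_i, ℓ(v_i) = <v_i, a> is a linear equation in the a_j's. Collect the n equations into a matrix system V a = ℓ, where row i of V is v_i (expressed in the standard basis). Since V is invertible (lower-triangular with 1s on the diagonal, up to permutation), solve by back-substitution:
  V =
[[1, 0, 0],
 [1, 1, 0],
 [1, 1, 1]]
  V a = (2, 3, 6)
Solving gives a = (2, 1, 3).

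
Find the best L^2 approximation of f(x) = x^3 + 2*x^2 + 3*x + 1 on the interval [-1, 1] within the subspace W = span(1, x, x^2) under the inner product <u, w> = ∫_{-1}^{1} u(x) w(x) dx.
g(x) = 2*x^2 + 18*x/5 + 1

The best approximation g ∈ W is the orthogonal projection of f onto W. Writing g = a_0 + a_1 x + a_2 x^2, the coefficients solve the normal equations G · a = b where
  G_{ij} = <φ_i, φ_j> and b_i = <f, φ_i>, with φ_0 = 1, φ_1 = x, φ_2 = x^2.
G =
  [2, 0, 2/3]
  [0, 2/3, 0]
  [2/3, 0, 2/5],
b = (10/3, 12/5, 22/15).
Solving gives a_0 = 1, a_1 = 18/5, a_2 = 2, so
  g(x) = 2*x^2 + 18*x/5 + 1.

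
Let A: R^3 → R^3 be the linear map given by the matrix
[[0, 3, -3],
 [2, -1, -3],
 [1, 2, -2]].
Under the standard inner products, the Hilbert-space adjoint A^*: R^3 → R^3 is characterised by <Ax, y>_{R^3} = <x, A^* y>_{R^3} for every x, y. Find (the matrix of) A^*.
A^* = A^T =
[[0, 2, 1],
 [3, -1, 2],
 [-3, -3, -2]]

For real matrices with standard dot products, the defining identity <Ax, y> = <x, A^* y> gives (Ax)^T y = x^T (A^*) y, i.e. x^T A^T y = x^T (A^*) y. Since this holds for all x, y, we must have A^* = A^T. Therefore
A^* =
[[0, 2, 1],
 [3, -1, 2],
 [-3, -3, -2]].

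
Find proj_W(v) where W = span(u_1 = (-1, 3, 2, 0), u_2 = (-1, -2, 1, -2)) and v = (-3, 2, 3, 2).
proj_W(v) = (-161/131, 398/131, 305/131, -34/131)

Set up U = [u_1 | ... | u_2] ∈ R^(4×2). The projector onto W = col(U) is P = U (U^T U)^(-1) U^T.
Compute U^T U =
  [14, -3]
  [-3, 10],
and U^T v = (15, -2).
Solve U^T U · c = U^T v for the coefficients: c = (144/131, 17/131). The projection is proj_W(v) = U c.
Check: (v - proj_W(v)) · u_1 = 0  (should be 0).
Check: (v - proj_W(v)) · u_2 = 0  (should be 0).
Result: proj_W(v) = (-161/131, 398/131, 305/131, -34/131).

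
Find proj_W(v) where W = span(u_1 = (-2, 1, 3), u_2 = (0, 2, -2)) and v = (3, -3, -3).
proj_W(v) = (3, -3, -3)

Set up U = [u_1 | ... | u_2] ∈ R^(3×2). The projector onto W = col(U) is P = U (U^T U)^(-1) U^T.
Compute U^T U =
  [14, -4]
  [-4, 8],
and U^T v = (-18, 0).
Solve U^T U · c = U^T v for the coefficients: c = (-3/2, -3/4). The projection is proj_W(v) = U c.
Check: (v - proj_W(v)) · u_1 = 0  (should be 0).
Check: (v - proj_W(v)) · u_2 = 0  (should be 0).
Result: proj_W(v) = (3, -3, -3).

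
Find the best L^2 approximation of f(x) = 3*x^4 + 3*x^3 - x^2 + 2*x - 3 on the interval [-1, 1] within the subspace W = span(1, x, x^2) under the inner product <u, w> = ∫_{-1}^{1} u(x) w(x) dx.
g(x) = 11*x^2/7 + 19*x/5 - 114/35

The best approximation g ∈ W is the orthogonal projection of f onto W. Writing g = a_0 + a_1 x + a_2 x^2, the coefficients solve the normal equations G · a = b where
  G_{ij} = <φ_i, φ_j> and b_i = <f, φ_i>, with φ_0 = 1, φ_1 = x, φ_2 = x^2.
G =
  [2, 0, 2/3]
  [0, 2/3, 0]
  [2/3, 0, 2/5],
b = (-82/15, 38/15, -54/35).
Solving gives a_0 = -114/35, a_1 = 19/5, a_2 = 11/7, so
  g(x) = 11*x^2/7 + 19*x/5 - 114/35.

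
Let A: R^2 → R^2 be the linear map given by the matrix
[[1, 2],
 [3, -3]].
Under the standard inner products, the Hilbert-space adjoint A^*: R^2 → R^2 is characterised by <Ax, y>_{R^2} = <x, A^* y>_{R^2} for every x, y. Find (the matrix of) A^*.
A^* = A^T =
[[1, 3],
 [2, -3]]

For real matrices with standard dot products, the defining identity <Ax, y> = <x, A^* y> gives (Ax)^T y = x^T (A^*) y, i.e. x^T A^T y = x^T (A^*) y. Since this holds for all x, y, we must have A^* = A^T. Therefore
A^* =
[[1, 3],
 [2, -3]].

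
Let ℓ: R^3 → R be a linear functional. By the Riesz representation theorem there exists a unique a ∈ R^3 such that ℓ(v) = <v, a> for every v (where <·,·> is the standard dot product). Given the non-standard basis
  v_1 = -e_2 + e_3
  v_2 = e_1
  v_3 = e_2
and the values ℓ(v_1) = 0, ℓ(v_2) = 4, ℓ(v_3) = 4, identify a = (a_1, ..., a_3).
a = (4, 4, 4)

Write a = (a_1, ..., a_3) in the standard basis. For each basis vector v_i, ℓ(v_i) = <v_i, a> is a linear equation in the a_j's. Collect the n equations into a matrix system V a = ℓ, where row i of V is v_i (expressed in the standard basis). Since V is invertible (lower-triangular with 1s on the diagonal, up to permutation), solve by back-substitution:
  V =
[[0, -1, 1],
 [1, 0, 0],
 [0, 1, 0]]
  V a = (0, 4, 4)
Solving gives a = (4, 4, 4).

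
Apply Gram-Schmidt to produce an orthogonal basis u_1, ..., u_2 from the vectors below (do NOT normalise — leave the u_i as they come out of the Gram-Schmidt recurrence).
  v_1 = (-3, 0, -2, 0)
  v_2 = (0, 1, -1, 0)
Orthogonal basis:
  u_1 = (-3, 0, -2, 0)
  u_2 = (6/13, 1, -9/13, 0)

Apply the Gram-Schmidt recurrence
  u_1 = v_1
  u_i = v_i − Σ_{j<i} ((v_i · u_j) / (u_j · u_j)) · u_j.

Step by step this gives:
  u_1 = (-3, 0, -2, 0)
  u_2 = (6/13, 1, -9/13, 0)

Orthogonality check:
  u_2 · u_1 = 0 (should be 0)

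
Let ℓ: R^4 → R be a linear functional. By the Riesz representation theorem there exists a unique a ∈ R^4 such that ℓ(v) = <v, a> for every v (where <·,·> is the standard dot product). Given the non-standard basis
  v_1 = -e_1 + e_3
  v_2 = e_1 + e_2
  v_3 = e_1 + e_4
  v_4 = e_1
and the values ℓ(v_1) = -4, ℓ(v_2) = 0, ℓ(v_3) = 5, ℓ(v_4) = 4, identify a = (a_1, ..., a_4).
a = (4, -4, 0, 1)

Write a = (a_1, ..., a_4) in the standard basis. For each basis vector v_i, ℓ(v_i) = <v_i, a> is a linear equation in the a_j's. Collect the n equations into a matrix system V a = ℓ, where row i of V is v_i (expressed in the standard basis). Since V is invertible (lower-triangular with 1s on the diagonal, up to permutation), solve by back-substitution:
  V =
[[-1, 0, 1, 0],
 [1, 1, 0, 0],
 [1, 0, 0, 1],
 [1, 0, 0, 0]]
  V a = (-4, 0, 5, 4)
Solving gives a = (4, -4, 0, 1).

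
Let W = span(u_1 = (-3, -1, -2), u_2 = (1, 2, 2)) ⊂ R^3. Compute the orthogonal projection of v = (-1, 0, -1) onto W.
proj_W(v) = (-17/15, -4/15, -2/3)

Set up U = [u_1 | ... | u_2] ∈ R^(3×2). The projector onto W = col(U) is P = U (U^T U)^(-1) U^T.
Compute U^T U =
  [14, -9]
  [-9, 9],
and U^T v = (5, -3).
Solve U^T U · c = U^T v for the coefficients: c = (2/5, 1/15). The projection is proj_W(v) = U c.
Check: (v - proj_W(v)) · u_1 = 0  (should be 0).
Check: (v - proj_W(v)) · u_2 = 0  (should be 0).
Result: proj_W(v) = (-17/15, -4/15, -2/3).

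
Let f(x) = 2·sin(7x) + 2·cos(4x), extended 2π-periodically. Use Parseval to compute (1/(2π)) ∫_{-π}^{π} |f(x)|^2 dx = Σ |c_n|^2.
Σ |c_n|^2 = 4

Expand |f|^2 and use orthogonality of {sin(nx), cos(mx)} on [-π, π]:
  ∫_{-π}^{π} sin(nx)^2 dx = π, ∫ cos(mx)^2 dx = π, and cross terms integrate to 0.
So ∫_{-π}^{π} f(x)^2 dx = 2^2 · π + 2^2 · π = (4 + 4)π.
Divide by 2π: (4 + 4)/2 = 4.
By Parseval, this equals Σ |c_n|^2.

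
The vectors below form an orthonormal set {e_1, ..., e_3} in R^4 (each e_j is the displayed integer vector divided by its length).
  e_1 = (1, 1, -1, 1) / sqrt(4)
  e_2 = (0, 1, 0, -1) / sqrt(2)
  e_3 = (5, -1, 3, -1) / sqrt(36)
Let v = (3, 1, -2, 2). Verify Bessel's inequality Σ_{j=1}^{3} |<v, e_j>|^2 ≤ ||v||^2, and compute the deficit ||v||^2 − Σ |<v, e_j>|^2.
Σ |<v, e_j>|^2 = 35/2; ||v||^2 = 18; deficit = 1/2

Write each e_j = u_j / sqrt(<u_j, u_j>) where u_j is the displayed integer vector. Then <v, e_j> = <v, u_j> / sqrt(<u_j, u_j>), so |<v, e_j>|^2 = <v, u_j>^2 / <u_j, u_j>.
Coefficients: <v, e_1> = 8/sqrt(4), <v, e_2> = -1/sqrt(2), <v, e_3> = 6/sqrt(36).
Square and sum: Σ |<v, e_j>|^2 = 35/2.
Compute ||v||^2 = v·v = 18.
Deficit = 18 − 35/2 = 1/2 ≥ 0, confirming Bessel's inequality. (The deficit equals ||v − Σ <v,e_j> e_j||^2, the squared distance from v to span{e_j}.)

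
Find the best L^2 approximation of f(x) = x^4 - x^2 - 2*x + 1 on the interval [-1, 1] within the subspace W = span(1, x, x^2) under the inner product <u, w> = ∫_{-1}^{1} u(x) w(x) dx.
g(x) = -x^2/7 - 2*x + 32/35

The best approximation g ∈ W is the orthogonal projection of f onto W. Writing g = a_0 + a_1 x + a_2 x^2, the coefficients solve the normal equations G · a = b where
  G_{ij} = <φ_i, φ_j> and b_i = <f, φ_i>, with φ_0 = 1, φ_1 = x, φ_2 = x^2.
G =
  [2, 0, 2/3]
  [0, 2/3, 0]
  [2/3, 0, 2/5],
b = (26/15, -4/3, 58/105).
Solving gives a_0 = 32/35, a_1 = -2, a_2 = -1/7, so
  g(x) = -x^2/7 - 2*x + 32/35.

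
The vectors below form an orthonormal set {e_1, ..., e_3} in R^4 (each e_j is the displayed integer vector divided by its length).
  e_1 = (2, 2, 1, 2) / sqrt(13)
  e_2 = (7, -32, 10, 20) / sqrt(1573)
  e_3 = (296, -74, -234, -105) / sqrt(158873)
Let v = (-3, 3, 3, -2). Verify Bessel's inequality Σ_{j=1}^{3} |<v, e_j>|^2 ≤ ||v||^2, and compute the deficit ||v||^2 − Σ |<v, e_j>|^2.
Σ |<v, e_j>|^2 = 34774/1313; ||v||^2 = 31; deficit = 5929/1313

Write each e_j = u_j / sqrt(<u_j, u_j>) where u_j is the displayed integer vector. Then <v, e_j> = <v, u_j> / sqrt(<u_j, u_j>), so |<v, e_j>|^2 = <v, u_j>^2 / <u_j, u_j>.
Coefficients: <v, e_1> = -1/sqrt(13), <v, e_2> = -127/sqrt(1573), <v, e_3> = -1602/sqrt(158873).
Square and sum: Σ |<v, e_j>|^2 = 34774/1313.
Compute ||v||^2 = v·v = 31.
Deficit = 31 − 34774/1313 = 5929/1313 ≥ 0, confirming Bessel's inequality. (The deficit equals ||v − Σ <v,e_j> e_j||^2, the squared distance from v to span{e_j}.)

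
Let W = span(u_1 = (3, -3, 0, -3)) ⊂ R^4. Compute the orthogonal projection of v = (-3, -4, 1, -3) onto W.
proj_W(v) = (4/3, -4/3, 0, -4/3)

Set up U = [u_1 | ... | u_1] ∈ R^(4×1). The projector onto W = col(U) is P = U (U^T U)^(-1) U^T.
Compute U^T U =
  [27],
and U^T v = (12).
Solve U^T U · c = U^T v for the coefficients: c = (4/9). The projection is proj_W(v) = U c.
Check: (v - proj_W(v)) · u_1 = 0  (should be 0).
Result: proj_W(v) = (4/3, -4/3, 0, -4/3).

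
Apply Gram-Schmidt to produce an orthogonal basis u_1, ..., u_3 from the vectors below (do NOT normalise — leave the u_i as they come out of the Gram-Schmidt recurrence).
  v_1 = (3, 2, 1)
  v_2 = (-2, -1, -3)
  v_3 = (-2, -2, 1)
Orthogonal basis:
  u_1 = (3, 2, 1)
  u_2 = (5/14, 4/7, -31/14)
  u_3 = (1/5, -7/25, -1/25)

Apply the Gram-Schmidt recurrence
  u_1 = v_1
  u_i = v_i − Σ_{j<i} ((v_i · u_j) / (u_j · u_j)) · u_j.

Step by step this gives:
  u_1 = (3, 2, 1)
  u_2 = (5/14, 4/7, -31/14)
  u_3 = (1/5, -7/25, -1/25)

Orthogonality check:
  u_2 · u_1 = 0 (should be 0)
  u_3 · u_1 = 0 (should be 0)
  u_3 · u_2 = 0 (should be 0)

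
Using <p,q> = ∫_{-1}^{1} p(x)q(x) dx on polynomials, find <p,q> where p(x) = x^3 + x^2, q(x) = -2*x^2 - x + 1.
<p,q> = -8/15

Expand the product: p(x)·q(x) = -2*x^5 - 3*x^4 + x^2.
∫_{-1}^{1} of each monomial x^k gives [2/(k+1) if k even, 0 if k odd]. Integrating term-by-term (or equivalently evaluating the antiderivative F(x) = -x^6/3 - 3*x^5/5 + x^3/3 at the endpoints):
  F(1) − F(−1) = -3/5 − (-1/15) = -8/15.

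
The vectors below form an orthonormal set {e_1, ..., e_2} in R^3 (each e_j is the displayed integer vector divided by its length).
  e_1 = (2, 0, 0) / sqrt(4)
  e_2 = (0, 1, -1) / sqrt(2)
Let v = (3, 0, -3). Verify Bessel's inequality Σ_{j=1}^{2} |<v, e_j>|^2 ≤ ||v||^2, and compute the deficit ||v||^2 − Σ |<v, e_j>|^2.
Σ |<v, e_j>|^2 = 27/2; ||v||^2 = 18; deficit = 9/2

Write each e_j = u_j / sqrt(<u_j, u_j>) where u_j is the displayed integer vector. Then <v, e_j> = <v, u_j> / sqrt(<u_j, u_j>), so |<v, e_j>|^2 = <v, u_j>^2 / <u_j, u_j>.
Coefficients: <v, e_1> = 6/sqrt(4), <v, e_2> = 3/sqrt(2).
Square and sum: Σ |<v, e_j>|^2 = 27/2.
Compute ||v||^2 = v·v = 18.
Deficit = 18 − 27/2 = 9/2 ≥ 0, confirming Bessel's inequality. (The deficit equals ||v − Σ <v,e_j> e_j||^2, the squared distance from v to span{e_j}.)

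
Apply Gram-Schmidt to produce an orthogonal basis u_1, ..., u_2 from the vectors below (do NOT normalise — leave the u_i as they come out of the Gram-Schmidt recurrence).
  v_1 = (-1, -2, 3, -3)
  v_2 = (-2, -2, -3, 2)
Orthogonal basis:
  u_1 = (-1, -2, 3, -3)
  u_2 = (-55/23, -64/23, -42/23, 19/23)

Apply the Gram-Schmidt recurrence
  u_1 = v_1
  u_i = v_i − Σ_{j<i} ((v_i · u_j) / (u_j · u_j)) · u_j.

Step by step this gives:
  u_1 = (-1, -2, 3, -3)
  u_2 = (-55/23, -64/23, -42/23, 19/23)

Orthogonality check:
  u_2 · u_1 = 0 (should be 0)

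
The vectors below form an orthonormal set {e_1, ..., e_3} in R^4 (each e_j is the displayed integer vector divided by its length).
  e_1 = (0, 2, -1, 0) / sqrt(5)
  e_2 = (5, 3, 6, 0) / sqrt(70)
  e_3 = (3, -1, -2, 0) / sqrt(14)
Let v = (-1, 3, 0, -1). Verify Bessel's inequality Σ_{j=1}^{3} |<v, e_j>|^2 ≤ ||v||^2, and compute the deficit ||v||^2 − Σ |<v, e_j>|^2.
Σ |<v, e_j>|^2 = 10; ||v||^2 = 11; deficit = 1

Write each e_j = u_j / sqrt(<u_j, u_j>) where u_j is the displayed integer vector. Then <v, e_j> = <v, u_j> / sqrt(<u_j, u_j>), so |<v, e_j>|^2 = <v, u_j>^2 / <u_j, u_j>.
Coefficients: <v, e_1> = 6/sqrt(5), <v, e_2> = 4/sqrt(70), <v, e_3> = -6/sqrt(14).
Square and sum: Σ |<v, e_j>|^2 = 10.
Compute ||v||^2 = v·v = 11.
Deficit = 11 − 10 = 1 ≥ 0, confirming Bessel's inequality. (The deficit equals ||v − Σ <v,e_j> e_j||^2, the squared distance from v to span{e_j}.)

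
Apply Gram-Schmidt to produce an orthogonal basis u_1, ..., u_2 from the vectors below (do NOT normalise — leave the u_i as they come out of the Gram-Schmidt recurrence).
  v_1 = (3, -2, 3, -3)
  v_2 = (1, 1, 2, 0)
Orthogonal basis:
  u_1 = (3, -2, 3, -3)
  u_2 = (10/31, 45/31, 41/31, 21/31)

Apply the Gram-Schmidt recurrence
  u_1 = v_1
  u_i = v_i − Σ_{j<i} ((v_i · u_j) / (u_j · u_j)) · u_j.

Step by step this gives:
  u_1 = (3, -2, 3, -3)
  u_2 = (10/31, 45/31, 41/31, 21/31)

Orthogonality check:
  u_2 · u_1 = 0 (should be 0)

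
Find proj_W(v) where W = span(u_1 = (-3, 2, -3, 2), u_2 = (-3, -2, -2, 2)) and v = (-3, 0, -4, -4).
proj_W(v) = (-177/107, 66/107, -164/107, 118/107)

Set up U = [u_1 | ... | u_2] ∈ R^(4×2). The projector onto W = col(U) is P = U (U^T U)^(-1) U^T.
Compute U^T U =
  [26, 15]
  [15, 21],
and U^T v = (13, 9).
Solve U^T U · c = U^T v for the coefficients: c = (46/107, 13/107). The projection is proj_W(v) = U c.
Check: (v - proj_W(v)) · u_1 = 0  (should be 0).
Check: (v - proj_W(v)) · u_2 = 0  (should be 0).
Result: proj_W(v) = (-177/107, 66/107, -164/107, 118/107).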